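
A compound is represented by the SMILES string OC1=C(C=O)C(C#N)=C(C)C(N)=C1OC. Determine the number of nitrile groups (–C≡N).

The nitrile motif appears at heavy-atom position 7 in the SMILES.
Other groups present: 1 aldehyde, 1 ether, 1 hydroxyl, 1 primary amine.
Nitrile count: 1.

1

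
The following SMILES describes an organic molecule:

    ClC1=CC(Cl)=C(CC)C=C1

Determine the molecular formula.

Walk through each heavy atom and fill implicit hydrogens from standard valence (C 4, N 3, O 2, S 2, halogen 1):
  atom 1: Cl (halogen, monovalent) → 0 H
  atom 2: C, bond orders sum to 4 (valence 4) → 0 H
  atom 3: C, bond orders sum to 3 (valence 4) → 1 H
  atom 4: C, bond orders sum to 4 (valence 4) → 0 H
  atom 5: Cl (halogen, monovalent) → 0 H
  atom 6: C, bond orders sum to 4 (valence 4) → 0 H
  atom 7: C, bond orders sum to 2 (valence 4) → 2 H
  atom 8: C, bond orders sum to 1 (valence 4) → 3 H
  atom 9: C, bond orders sum to 3 (valence 4) → 1 H
  atom 10: C, bond orders sum to 3 (valence 4) → 1 H
Totals → C:8, H:8, Cl:2.

C8H8Cl2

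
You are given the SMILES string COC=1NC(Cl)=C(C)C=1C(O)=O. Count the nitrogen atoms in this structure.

1

Scan the SMILES for N atoms (remember two-letter symbols like Cl and Br are single atoms).
Nitrogen count: 1.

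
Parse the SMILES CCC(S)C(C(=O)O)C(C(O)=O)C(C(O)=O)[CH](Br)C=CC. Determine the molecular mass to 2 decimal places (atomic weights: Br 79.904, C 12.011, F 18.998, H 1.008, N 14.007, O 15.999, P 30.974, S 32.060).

First, the molecular formula is C13H19BrO6S (counting implicit H from valence).
  Br: 1 × 79.904 = 79.904
  C: 13 × 12.011 = 156.143
  H: 19 × 1.008 = 19.152
  O: 6 × 15.999 = 95.994
  S: 1 × 32.060 = 32.060
Sum: 1×79.904 + 13×12.011 + 19×1.008 + 6×15.999 + 1×32.060 = 383.253 → 383.25 g/mol.

383.25 g/mol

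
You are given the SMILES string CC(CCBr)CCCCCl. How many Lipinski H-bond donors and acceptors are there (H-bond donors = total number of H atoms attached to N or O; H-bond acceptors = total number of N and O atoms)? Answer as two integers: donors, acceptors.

0, 0

Donors: find every N or O and count the H atoms it carries.
  (no N or O atoms present)
Lipinski HBD = 0.
Acceptors: N atoms = 0, O atoms = 0 → HBA = 0.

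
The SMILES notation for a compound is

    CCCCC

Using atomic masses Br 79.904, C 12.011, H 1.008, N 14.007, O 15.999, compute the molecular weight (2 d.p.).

First, the molecular formula is C5H12 (counting implicit H from valence).
  C: 5 × 12.011 = 60.055
  H: 12 × 1.008 = 12.096
Sum: 5×12.011 + 12×1.008 = 72.151 → 72.15 g/mol.

72.15 g/mol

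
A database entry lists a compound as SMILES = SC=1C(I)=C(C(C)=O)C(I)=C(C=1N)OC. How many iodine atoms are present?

Scan the SMILES for I atoms (remember two-letter symbols like Cl and Br are single atoms).
Iodine count: 2.

2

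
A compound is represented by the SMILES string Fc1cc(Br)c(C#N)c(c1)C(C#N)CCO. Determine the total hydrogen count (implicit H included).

Walk through each heavy atom and fill implicit hydrogens from standard valence (C 4, N 3, O 2, S 2, halogen 1); for lowercase aromatic atoms, an aromatic c carries 1 H when it has two neighbours and 0 H with three, and aromatic n carries 0 H:
  atom 1: F (halogen, monovalent) → 0 H
  atom 2: aromatic c, 3 neighbours → 0 H
  atom 3: aromatic c, 2 neighbours → 1 H
  atom 4: aromatic c, 3 neighbours → 0 H
  atom 5: Br (halogen, monovalent) → 0 H
  atom 6: aromatic c, 3 neighbours → 0 H
  atom 7: C, bond orders sum to 4 (valence 4) → 0 H
  atom 8: N, bond orders sum to 3 (valence 3) → 0 H
  atom 9: aromatic c, 3 neighbours → 0 H
  atom 10: aromatic c, 2 neighbours → 1 H
  atom 11: C, bond orders sum to 3 (valence 4) → 1 H
  atom 12: C, bond orders sum to 4 (valence 4) → 0 H
  atom 13: N, bond orders sum to 3 (valence 3) → 0 H
  atom 14: C, bond orders sum to 2 (valence 4) → 2 H
  atom 15: C, bond orders sum to 2 (valence 4) → 2 H
  atom 16: O, bond orders sum to 1 (valence 2) → 1 H
Total hydrogens: 8.

8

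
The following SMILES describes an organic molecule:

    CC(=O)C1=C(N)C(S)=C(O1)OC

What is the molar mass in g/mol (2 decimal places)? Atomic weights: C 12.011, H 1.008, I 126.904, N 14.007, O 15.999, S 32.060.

First, the molecular formula is C7H9NO3S (counting implicit H from valence).
  C: 7 × 12.011 = 84.077
  H: 9 × 1.008 = 9.072
  N: 1 × 14.007 = 14.007
  O: 3 × 15.999 = 47.997
  S: 1 × 32.060 = 32.060
Sum: 7×12.011 + 9×1.008 + 1×14.007 + 3×15.999 + 1×32.060 = 187.213 → 187.21 g/mol.

187.21 g/mol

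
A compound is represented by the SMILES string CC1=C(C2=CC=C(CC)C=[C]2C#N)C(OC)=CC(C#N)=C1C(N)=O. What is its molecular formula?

C19H17N3O2

Walk through each heavy atom and fill implicit hydrogens from standard valence (C 4, N 3, O 2, S 2, halogen 1):
  atom 1: C, bond orders sum to 1 (valence 4) → 3 H
  atom 2: C, bond orders sum to 4 (valence 4) → 0 H
  atom 3: C, bond orders sum to 4 (valence 4) → 0 H
  atom 4: C, bond orders sum to 4 (valence 4) → 0 H
  atom 5: C, bond orders sum to 3 (valence 4) → 1 H
  atom 6: C, bond orders sum to 3 (valence 4) → 1 H
  atom 7: C, bond orders sum to 4 (valence 4) → 0 H
  atom 8: C, bond orders sum to 2 (valence 4) → 2 H
  atom 9: C, bond orders sum to 1 (valence 4) → 3 H
  atom 10: C, bond orders sum to 3 (valence 4) → 1 H
  atom 11: C with explicit H count 0
  atom 12: C, bond orders sum to 4 (valence 4) → 0 H
  atom 13: N, bond orders sum to 3 (valence 3) → 0 H
  atom 14: C, bond orders sum to 4 (valence 4) → 0 H
  atom 15: O, bond orders sum to 2 (valence 2) → 0 H
  atom 16: C, bond orders sum to 1 (valence 4) → 3 H
  atom 17: C, bond orders sum to 3 (valence 4) → 1 H
  atom 18: C, bond orders sum to 4 (valence 4) → 0 H
  atom 19: C, bond orders sum to 4 (valence 4) → 0 H
  atom 20: N, bond orders sum to 3 (valence 3) → 0 H
  atom 21: C, bond orders sum to 4 (valence 4) → 0 H
  atom 22: C, bond orders sum to 4 (valence 4) → 0 H
  atom 23: N, bond orders sum to 1 (valence 3) → 2 H
  atom 24: O, bond orders sum to 2 (valence 2) → 0 H
Totals → C:19, H:17, N:3, O:2.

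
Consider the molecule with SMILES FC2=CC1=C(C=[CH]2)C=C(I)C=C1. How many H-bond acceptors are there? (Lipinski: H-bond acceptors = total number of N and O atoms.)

N atoms: 0; O atoms: 0.
Lipinski HBA = 0 + 0 = 0.

0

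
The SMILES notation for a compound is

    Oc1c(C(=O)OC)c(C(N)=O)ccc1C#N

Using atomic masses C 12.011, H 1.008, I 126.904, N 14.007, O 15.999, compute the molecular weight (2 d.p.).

220.18 g/mol

First, the molecular formula is C10H8N2O4 (counting implicit H from valence).
  C: 10 × 12.011 = 120.110
  H: 8 × 1.008 = 8.064
  N: 2 × 14.007 = 28.014
  O: 4 × 15.999 = 63.996
Sum: 10×12.011 + 8×1.008 + 2×14.007 + 4×15.999 = 220.184 → 220.18 g/mol.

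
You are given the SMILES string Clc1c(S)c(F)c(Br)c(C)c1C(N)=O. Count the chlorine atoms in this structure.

Scan the SMILES for Cl atoms (remember two-letter symbols like Cl and Br are single atoms).
Chlorine count: 1.

1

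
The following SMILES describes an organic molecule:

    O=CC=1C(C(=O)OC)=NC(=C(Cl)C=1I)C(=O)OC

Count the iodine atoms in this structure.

Scan the SMILES for I atoms (remember two-letter symbols like Cl and Br are single atoms).
Iodine count: 1.

1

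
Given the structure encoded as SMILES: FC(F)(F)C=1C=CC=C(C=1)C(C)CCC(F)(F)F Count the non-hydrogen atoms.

Every atom symbol written in the SMILES (organic subset) is one heavy atom; implicit H are not written.
Heavy atoms by element → C:12, F:6.
Total: 18.

18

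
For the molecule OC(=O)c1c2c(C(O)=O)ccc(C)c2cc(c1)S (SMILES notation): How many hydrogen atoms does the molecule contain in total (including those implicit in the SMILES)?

Walk through each heavy atom and fill implicit hydrogens from standard valence (C 4, N 3, O 2, S 2, halogen 1); for lowercase aromatic atoms, an aromatic c carries 1 H when it has two neighbours and 0 H with three, and aromatic n carries 0 H:
  atom 1: O, bond orders sum to 1 (valence 2) → 1 H
  atom 2: C, bond orders sum to 4 (valence 4) → 0 H
  atom 3: O, bond orders sum to 2 (valence 2) → 0 H
  atom 4: aromatic c, 3 neighbours → 0 H
  atom 5: aromatic c, 3 neighbours → 0 H
  atom 6: aromatic c, 3 neighbours → 0 H
  atom 7: C, bond orders sum to 4 (valence 4) → 0 H
  atom 8: O, bond orders sum to 1 (valence 2) → 1 H
  atom 9: O, bond orders sum to 2 (valence 2) → 0 H
  atom 10: aromatic c, 2 neighbours → 1 H
  atom 11: aromatic c, 2 neighbours → 1 H
  atom 12: aromatic c, 3 neighbours → 0 H
  atom 13: C, bond orders sum to 1 (valence 4) → 3 H
  atom 14: aromatic c, 3 neighbours → 0 H
  atom 15: aromatic c, 2 neighbours → 1 H
  atom 16: aromatic c, 3 neighbours → 0 H
  atom 17: aromatic c, 2 neighbours → 1 H
  atom 18: S, bond orders sum to 1 (valence 2) → 1 H
Total hydrogens: 10.

10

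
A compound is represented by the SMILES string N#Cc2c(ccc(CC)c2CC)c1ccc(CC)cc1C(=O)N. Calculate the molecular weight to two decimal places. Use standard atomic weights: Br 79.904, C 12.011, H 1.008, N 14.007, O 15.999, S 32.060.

306.41 g/mol

First, the molecular formula is C20H22N2O (counting implicit H from valence).
  C: 20 × 12.011 = 240.220
  H: 22 × 1.008 = 22.176
  N: 2 × 14.007 = 28.014
  O: 1 × 15.999 = 15.999
Sum: 20×12.011 + 22×1.008 + 2×14.007 + 1×15.999 = 306.409 → 306.41 g/mol.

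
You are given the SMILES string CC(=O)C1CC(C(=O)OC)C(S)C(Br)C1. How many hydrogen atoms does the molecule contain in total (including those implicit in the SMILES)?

Walk through each heavy atom and fill implicit hydrogens from standard valence (C 4, N 3, O 2, S 2, halogen 1):
  atom 1: C, bond orders sum to 1 (valence 4) → 3 H
  atom 2: C, bond orders sum to 4 (valence 4) → 0 H
  atom 3: O, bond orders sum to 2 (valence 2) → 0 H
  atom 4: C, bond orders sum to 3 (valence 4) → 1 H
  atom 5: C, bond orders sum to 2 (valence 4) → 2 H
  atom 6: C, bond orders sum to 3 (valence 4) → 1 H
  atom 7: C, bond orders sum to 4 (valence 4) → 0 H
  atom 8: O, bond orders sum to 2 (valence 2) → 0 H
  atom 9: O, bond orders sum to 2 (valence 2) → 0 H
  atom 10: C, bond orders sum to 1 (valence 4) → 3 H
  atom 11: C, bond orders sum to 3 (valence 4) → 1 H
  atom 12: S, bond orders sum to 1 (valence 2) → 1 H
  atom 13: C, bond orders sum to 3 (valence 4) → 1 H
  atom 14: Br (halogen, monovalent) → 0 H
  atom 15: C, bond orders sum to 2 (valence 4) → 2 H
Total hydrogens: 15.

15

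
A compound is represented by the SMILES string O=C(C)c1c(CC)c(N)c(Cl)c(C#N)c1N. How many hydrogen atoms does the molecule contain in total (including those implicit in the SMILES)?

12

Walk through each heavy atom and fill implicit hydrogens from standard valence (C 4, N 3, O 2, S 2, halogen 1); for lowercase aromatic atoms, an aromatic c carries 1 H when it has two neighbours and 0 H with three, and aromatic n carries 0 H:
  atom 1: O, bond orders sum to 2 (valence 2) → 0 H
  atom 2: C, bond orders sum to 4 (valence 4) → 0 H
  atom 3: C, bond orders sum to 1 (valence 4) → 3 H
  atom 4: aromatic c, 3 neighbours → 0 H
  atom 5: aromatic c, 3 neighbours → 0 H
  atom 6: C, bond orders sum to 2 (valence 4) → 2 H
  atom 7: C, bond orders sum to 1 (valence 4) → 3 H
  atom 8: aromatic c, 3 neighbours → 0 H
  atom 9: N, bond orders sum to 1 (valence 3) → 2 H
  atom 10: aromatic c, 3 neighbours → 0 H
  atom 11: Cl (halogen, monovalent) → 0 H
  atom 12: aromatic c, 3 neighbours → 0 H
  atom 13: C, bond orders sum to 4 (valence 4) → 0 H
  atom 14: N, bond orders sum to 3 (valence 3) → 0 H
  atom 15: aromatic c, 3 neighbours → 0 H
  atom 16: N, bond orders sum to 1 (valence 3) → 2 H
Total hydrogens: 12.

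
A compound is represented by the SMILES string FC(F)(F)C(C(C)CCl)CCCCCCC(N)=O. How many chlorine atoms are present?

1

Scan the SMILES for Cl atoms (remember two-letter symbols like Cl and Br are single atoms).
Chlorine count: 1.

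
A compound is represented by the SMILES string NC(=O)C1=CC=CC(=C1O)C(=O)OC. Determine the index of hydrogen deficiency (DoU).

Degree of unsaturation = (number of rings) + (number of π bonds).
Ring closures in the SMILES: 1.
π bonds: 5 double bonds (each 1 DoU) → 5 DoU from unsaturation.
Total DoU = 1 + 5 = 6.

6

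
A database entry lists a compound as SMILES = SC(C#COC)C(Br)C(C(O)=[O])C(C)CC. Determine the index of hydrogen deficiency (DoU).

3

Molecular formula: C11H17BrO3S.
DoU = (2C + 2 + N − H − X) / 2, where X is the halogen count and O/S are ignored.
    = (2·11 + 2 + 0 − 17 − 1) / 2 = 6 / 2 = 3.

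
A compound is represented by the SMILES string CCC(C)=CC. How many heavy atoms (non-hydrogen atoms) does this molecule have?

Every atom symbol written in the SMILES (organic subset) is one heavy atom; implicit H are not written.
Heavy atoms by element → C:6.
Total: 6.

6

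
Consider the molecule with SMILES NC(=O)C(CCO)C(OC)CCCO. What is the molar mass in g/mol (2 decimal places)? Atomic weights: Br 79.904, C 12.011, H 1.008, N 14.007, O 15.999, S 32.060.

205.25 g/mol

First, the molecular formula is C9H19NO4 (counting implicit H from valence).
  C: 9 × 12.011 = 108.099
  H: 19 × 1.008 = 19.152
  N: 1 × 14.007 = 14.007
  O: 4 × 15.999 = 63.996
Sum: 9×12.011 + 19×1.008 + 1×14.007 + 4×15.999 = 205.254 → 205.25 g/mol.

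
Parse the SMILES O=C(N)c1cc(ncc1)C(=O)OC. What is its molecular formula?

Walk through each heavy atom and fill implicit hydrogens from standard valence (C 4, N 3, O 2, S 2, halogen 1); for lowercase aromatic atoms, an aromatic c carries 1 H when it has two neighbours and 0 H with three, and aromatic n carries 0 H:
  atom 1: O, bond orders sum to 2 (valence 2) → 0 H
  atom 2: C, bond orders sum to 4 (valence 4) → 0 H
  atom 3: N, bond orders sum to 1 (valence 3) → 2 H
  atom 4: aromatic c, 3 neighbours → 0 H
  atom 5: aromatic c, 2 neighbours → 1 H
  atom 6: aromatic c, 3 neighbours → 0 H
  atom 7: aromatic n, 2 neighbours → 0 H
  atom 8: aromatic c, 2 neighbours → 1 H
  atom 9: aromatic c, 2 neighbours → 1 H
  atom 10: C, bond orders sum to 4 (valence 4) → 0 H
  atom 11: O, bond orders sum to 2 (valence 2) → 0 H
  atom 12: O, bond orders sum to 2 (valence 2) → 0 H
  atom 13: C, bond orders sum to 1 (valence 4) → 3 H
Totals → C:8, H:8, N:2, O:3.

C8H8N2O3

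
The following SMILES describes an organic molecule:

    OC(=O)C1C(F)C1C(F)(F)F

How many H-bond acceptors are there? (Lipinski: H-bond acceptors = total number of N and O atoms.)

2

N atoms: 0; O atoms: 2.
Lipinski HBA = 0 + 2 = 2.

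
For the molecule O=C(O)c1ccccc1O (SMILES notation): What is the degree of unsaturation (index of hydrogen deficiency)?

5

Molecular formula: C7H6O3.
DoU = (2C + 2 + N − H − X) / 2, where X is the halogen count and O/S are ignored.
    = (2·7 + 2 + 0 − 6 − 0) / 2 = 10 / 2 = 5.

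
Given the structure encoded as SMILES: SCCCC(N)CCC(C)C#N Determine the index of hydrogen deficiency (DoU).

Degree of unsaturation = (number of rings) + (number of π bonds).
Ring closures in the SMILES: 0.
π bonds: 1 triple bond (each 2 DoU) → 2 DoU from unsaturation.
Total DoU = 0 + 2 = 2.

2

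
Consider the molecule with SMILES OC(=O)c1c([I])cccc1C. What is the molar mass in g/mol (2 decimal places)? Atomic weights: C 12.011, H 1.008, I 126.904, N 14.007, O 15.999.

262.05 g/mol

First, the molecular formula is C8H7IO2 (counting implicit H from valence).
  C: 8 × 12.011 = 96.088
  H: 7 × 1.008 = 7.056
  I: 1 × 126.904 = 126.904
  O: 2 × 15.999 = 31.998
Sum: 8×12.011 + 7×1.008 + 1×126.904 + 2×15.999 = 262.046 → 262.05 g/mol.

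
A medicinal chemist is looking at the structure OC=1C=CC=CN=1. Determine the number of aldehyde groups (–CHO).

0

Scan the SMILES for the aldehyde motif — none present.
Groups that are present: 1 hydroxyl.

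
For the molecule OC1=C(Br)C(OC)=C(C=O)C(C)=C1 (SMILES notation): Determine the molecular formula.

C9H9BrO3

Walk through each heavy atom and fill implicit hydrogens from standard valence (C 4, N 3, O 2, S 2, halogen 1):
  atom 1: O, bond orders sum to 1 (valence 2) → 1 H
  atom 2: C, bond orders sum to 4 (valence 4) → 0 H
  atom 3: C, bond orders sum to 4 (valence 4) → 0 H
  atom 4: Br (halogen, monovalent) → 0 H
  atom 5: C, bond orders sum to 4 (valence 4) → 0 H
  atom 6: O, bond orders sum to 2 (valence 2) → 0 H
  atom 7: C, bond orders sum to 1 (valence 4) → 3 H
  atom 8: C, bond orders sum to 4 (valence 4) → 0 H
  atom 9: C, bond orders sum to 3 (valence 4) → 1 H
  atom 10: O, bond orders sum to 2 (valence 2) → 0 H
  atom 11: C, bond orders sum to 4 (valence 4) → 0 H
  atom 12: C, bond orders sum to 1 (valence 4) → 3 H
  atom 13: C, bond orders sum to 3 (valence 4) → 1 H
Totals → C:9, H:9, Br:1, O:3.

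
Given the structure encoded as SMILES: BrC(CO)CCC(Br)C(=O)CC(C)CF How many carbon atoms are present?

Count every carbon token in the SMILES (each C, including those in ring-closure positions and inside branches).
Carbon count: 10.

10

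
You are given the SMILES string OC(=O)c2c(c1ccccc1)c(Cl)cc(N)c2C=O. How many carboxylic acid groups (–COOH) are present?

The carboxylic acid motif appears at heavy-atom position 2 in the SMILES.
Other groups present: 1 aldehyde, 1 primary amine.
Carboxylic acid count: 1.

1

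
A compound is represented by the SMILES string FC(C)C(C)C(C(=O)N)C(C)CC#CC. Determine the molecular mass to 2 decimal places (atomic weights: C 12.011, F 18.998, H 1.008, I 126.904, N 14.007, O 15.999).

213.30 g/mol

First, the molecular formula is C12H20FNO (counting implicit H from valence).
  C: 12 × 12.011 = 144.132
  F: 1 × 18.998 = 18.998
  H: 20 × 1.008 = 20.160
  N: 1 × 14.007 = 14.007
  O: 1 × 15.999 = 15.999
Sum: 12×12.011 + 1×18.998 + 20×1.008 + 1×14.007 + 1×15.999 = 213.296 → 213.30 g/mol.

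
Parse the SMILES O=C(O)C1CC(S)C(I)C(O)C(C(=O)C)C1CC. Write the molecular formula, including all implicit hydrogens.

Walk through each heavy atom and fill implicit hydrogens from standard valence (C 4, N 3, O 2, S 2, halogen 1):
  atom 1: O, bond orders sum to 2 (valence 2) → 0 H
  atom 2: C, bond orders sum to 4 (valence 4) → 0 H
  atom 3: O, bond orders sum to 1 (valence 2) → 1 H
  atom 4: C, bond orders sum to 3 (valence 4) → 1 H
  atom 5: C, bond orders sum to 2 (valence 4) → 2 H
  atom 6: C, bond orders sum to 3 (valence 4) → 1 H
  atom 7: S, bond orders sum to 1 (valence 2) → 1 H
  atom 8: C, bond orders sum to 3 (valence 4) → 1 H
  atom 9: I (halogen, monovalent) → 0 H
  atom 10: C, bond orders sum to 3 (valence 4) → 1 H
  atom 11: O, bond orders sum to 1 (valence 2) → 1 H
  atom 12: C, bond orders sum to 3 (valence 4) → 1 H
  atom 13: C, bond orders sum to 4 (valence 4) → 0 H
  atom 14: O, bond orders sum to 2 (valence 2) → 0 H
  atom 15: C, bond orders sum to 1 (valence 4) → 3 H
  atom 16: C, bond orders sum to 3 (valence 4) → 1 H
  atom 17: C, bond orders sum to 2 (valence 4) → 2 H
  atom 18: C, bond orders sum to 1 (valence 4) → 3 H
Totals → C:12, H:19, I:1, O:4, S:1.

C12H19IO4S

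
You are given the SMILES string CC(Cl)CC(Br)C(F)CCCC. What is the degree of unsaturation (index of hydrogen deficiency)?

Degree of unsaturation = (number of rings) + (number of π bonds).
Ring closures in the SMILES: 0.
π bonds: none → 0 DoU from unsaturation.
Total DoU = 0 + 0 = 0.

0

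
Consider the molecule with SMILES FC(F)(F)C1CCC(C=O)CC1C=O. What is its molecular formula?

Walk through each heavy atom and fill implicit hydrogens from standard valence (C 4, N 3, O 2, S 2, halogen 1):
  atom 1: F (halogen, monovalent) → 0 H
  atom 2: C, bond orders sum to 4 (valence 4) → 0 H
  atom 3: F (halogen, monovalent) → 0 H
  atom 4: F (halogen, monovalent) → 0 H
  atom 5: C, bond orders sum to 3 (valence 4) → 1 H
  atom 6: C, bond orders sum to 2 (valence 4) → 2 H
  atom 7: C, bond orders sum to 2 (valence 4) → 2 H
  atom 8: C, bond orders sum to 3 (valence 4) → 1 H
  atom 9: C, bond orders sum to 3 (valence 4) → 1 H
  atom 10: O, bond orders sum to 2 (valence 2) → 0 H
  atom 11: C, bond orders sum to 2 (valence 4) → 2 H
  atom 12: C, bond orders sum to 3 (valence 4) → 1 H
  atom 13: C, bond orders sum to 3 (valence 4) → 1 H
  atom 14: O, bond orders sum to 2 (valence 2) → 0 H
Totals → C:9, H:11, F:3, O:2.
In Hill order: C9H11F3O2.

C9H11F3O2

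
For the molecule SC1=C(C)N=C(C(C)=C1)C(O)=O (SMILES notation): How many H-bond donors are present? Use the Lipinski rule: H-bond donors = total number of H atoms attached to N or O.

Donors: find every N or O and count the H atoms it carries.
  atom 5 (N): bond orders sum to 3 → 0 H
  atom 11 (O): bond orders sum to 1 → 1 H
  atom 12 (O): bond orders sum to 2 → 0 H
Lipinski HBD = 1.

1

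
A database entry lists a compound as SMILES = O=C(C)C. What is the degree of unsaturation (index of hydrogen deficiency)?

Molecular formula: C3H6O.
DoU = (2C + 2 + N − H − X) / 2, where X is the halogen count and O/S are ignored.
    = (2·3 + 2 + 0 − 6 − 0) / 2 = 2 / 2 = 1.

1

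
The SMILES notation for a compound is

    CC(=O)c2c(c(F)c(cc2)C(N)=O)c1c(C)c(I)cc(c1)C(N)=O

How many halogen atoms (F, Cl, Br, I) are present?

Halogen atoms appear at heavy-atom positions 7, 18 (1×F, 1×I).
Other groups present: 2 amide, 1 ketone.
Halogen count: 2.

2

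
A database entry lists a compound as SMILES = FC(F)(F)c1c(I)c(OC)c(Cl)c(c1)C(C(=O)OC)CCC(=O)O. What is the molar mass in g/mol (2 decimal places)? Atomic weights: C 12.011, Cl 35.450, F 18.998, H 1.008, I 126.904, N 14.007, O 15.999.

480.60 g/mol

First, the molecular formula is C14H13ClF3IO5 (counting implicit H from valence).
  C: 14 × 12.011 = 168.154
  Cl: 1 × 35.450 = 35.450
  F: 3 × 18.998 = 56.994
  H: 13 × 1.008 = 13.104
  I: 1 × 126.904 = 126.904
  O: 5 × 15.999 = 79.995
Sum: 14×12.011 + 1×35.450 + 3×18.998 + 13×1.008 + 1×126.904 + 5×15.999 = 480.601 → 480.60 g/mol.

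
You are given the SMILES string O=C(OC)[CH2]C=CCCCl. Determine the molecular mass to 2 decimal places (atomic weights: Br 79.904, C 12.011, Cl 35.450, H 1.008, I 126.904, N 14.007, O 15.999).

162.61 g/mol

First, the molecular formula is C7H11ClO2 (counting implicit H from valence).
  C: 7 × 12.011 = 84.077
  Cl: 1 × 35.450 = 35.450
  H: 11 × 1.008 = 11.088
  O: 2 × 15.999 = 31.998
Sum: 7×12.011 + 1×35.450 + 11×1.008 + 2×15.999 = 162.613 → 162.61 g/mol.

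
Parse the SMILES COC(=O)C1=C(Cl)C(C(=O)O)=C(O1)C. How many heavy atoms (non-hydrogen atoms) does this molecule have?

Every atom symbol written in the SMILES (organic subset) is one heavy atom; implicit H are not written.
Heavy atoms by element → C:8, Cl:1, O:5.
Total: 14.

14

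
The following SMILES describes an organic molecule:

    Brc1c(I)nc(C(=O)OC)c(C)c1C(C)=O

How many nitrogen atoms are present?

Scan the SMILES for N atoms (remember two-letter symbols like Cl and Br are single atoms).
Nitrogen count: 1.

1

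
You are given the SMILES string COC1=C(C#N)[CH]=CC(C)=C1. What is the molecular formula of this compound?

C9H9NO

Walk through each heavy atom and fill implicit hydrogens from standard valence (C 4, N 3, O 2, S 2, halogen 1):
  atom 1: C, bond orders sum to 1 (valence 4) → 3 H
  atom 2: O, bond orders sum to 2 (valence 2) → 0 H
  atom 3: C, bond orders sum to 4 (valence 4) → 0 H
  atom 4: C, bond orders sum to 4 (valence 4) → 0 H
  atom 5: C, bond orders sum to 4 (valence 4) → 0 H
  atom 6: N, bond orders sum to 3 (valence 3) → 0 H
  atom 7: C with explicit H count 1
  atom 8: C, bond orders sum to 3 (valence 4) → 1 H
  atom 9: C, bond orders sum to 4 (valence 4) → 0 H
  atom 10: C, bond orders sum to 1 (valence 4) → 3 H
  atom 11: C, bond orders sum to 3 (valence 4) → 1 H
Totals → C:9, H:9, N:1, O:1.
In Hill order: C9H9NO.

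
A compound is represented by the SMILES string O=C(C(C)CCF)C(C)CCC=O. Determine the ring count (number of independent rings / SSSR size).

In SMILES, each pair of matching ring-closure digits denotes one ring-closing bond; the number of such bonds equals the number of independent rings.
Ring-closure bonds here: 0.

0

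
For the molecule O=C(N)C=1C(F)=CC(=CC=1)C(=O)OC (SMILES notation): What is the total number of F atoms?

1

Scan the SMILES for F atoms (remember two-letter symbols like Cl and Br are single atoms).
Fluorine count: 1.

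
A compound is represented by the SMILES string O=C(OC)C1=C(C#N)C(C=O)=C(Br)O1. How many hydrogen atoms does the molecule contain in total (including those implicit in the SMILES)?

4

Walk through each heavy atom and fill implicit hydrogens from standard valence (C 4, N 3, O 2, S 2, halogen 1):
  atom 1: O, bond orders sum to 2 (valence 2) → 0 H
  atom 2: C, bond orders sum to 4 (valence 4) → 0 H
  atom 3: O, bond orders sum to 2 (valence 2) → 0 H
  atom 4: C, bond orders sum to 1 (valence 4) → 3 H
  atom 5: C, bond orders sum to 4 (valence 4) → 0 H
  atom 6: C, bond orders sum to 4 (valence 4) → 0 H
  atom 7: C, bond orders sum to 4 (valence 4) → 0 H
  atom 8: N, bond orders sum to 3 (valence 3) → 0 H
  atom 9: C, bond orders sum to 4 (valence 4) → 0 H
  atom 10: C, bond orders sum to 3 (valence 4) → 1 H
  atom 11: O, bond orders sum to 2 (valence 2) → 0 H
  atom 12: C, bond orders sum to 4 (valence 4) → 0 H
  atom 13: Br (halogen, monovalent) → 0 H
  atom 14: O, bond orders sum to 2 (valence 2) → 0 H
Total hydrogens: 4.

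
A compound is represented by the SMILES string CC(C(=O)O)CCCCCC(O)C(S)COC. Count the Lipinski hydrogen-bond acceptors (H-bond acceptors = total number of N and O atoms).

4

N atoms: 0; O atoms: 4.
Lipinski HBA = 0 + 4 = 4.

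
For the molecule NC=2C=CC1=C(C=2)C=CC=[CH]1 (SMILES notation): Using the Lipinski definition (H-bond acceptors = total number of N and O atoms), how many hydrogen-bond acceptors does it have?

1

N atoms: 1; O atoms: 0.
Lipinski HBA = 1 + 0 = 1.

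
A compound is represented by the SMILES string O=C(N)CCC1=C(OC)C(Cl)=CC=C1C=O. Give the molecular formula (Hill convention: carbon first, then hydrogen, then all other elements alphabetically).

C11H12ClNO3

Walk through each heavy atom and fill implicit hydrogens from standard valence (C 4, N 3, O 2, S 2, halogen 1):
  atom 1: O, bond orders sum to 2 (valence 2) → 0 H
  atom 2: C, bond orders sum to 4 (valence 4) → 0 H
  atom 3: N, bond orders sum to 1 (valence 3) → 2 H
  atom 4: C, bond orders sum to 2 (valence 4) → 2 H
  atom 5: C, bond orders sum to 2 (valence 4) → 2 H
  atom 6: C, bond orders sum to 4 (valence 4) → 0 H
  atom 7: C, bond orders sum to 4 (valence 4) → 0 H
  atom 8: O, bond orders sum to 2 (valence 2) → 0 H
  atom 9: C, bond orders sum to 1 (valence 4) → 3 H
  atom 10: C, bond orders sum to 4 (valence 4) → 0 H
  atom 11: Cl (halogen, monovalent) → 0 H
  atom 12: C, bond orders sum to 3 (valence 4) → 1 H
  atom 13: C, bond orders sum to 3 (valence 4) → 1 H
  atom 14: C, bond orders sum to 4 (valence 4) → 0 H
  atom 15: C, bond orders sum to 3 (valence 4) → 1 H
  atom 16: O, bond orders sum to 2 (valence 2) → 0 H
Totals → C:11, H:12, Cl:1, N:1, O:3.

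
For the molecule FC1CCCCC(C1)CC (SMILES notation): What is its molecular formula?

C9H17F

Walk through each heavy atom and fill implicit hydrogens from standard valence (C 4, N 3, O 2, S 2, halogen 1):
  atom 1: F (halogen, monovalent) → 0 H
  atom 2: C, bond orders sum to 3 (valence 4) → 1 H
  atom 3: C, bond orders sum to 2 (valence 4) → 2 H
  atom 4: C, bond orders sum to 2 (valence 4) → 2 H
  atom 5: C, bond orders sum to 2 (valence 4) → 2 H
  atom 6: C, bond orders sum to 2 (valence 4) → 2 H
  atom 7: C, bond orders sum to 3 (valence 4) → 1 H
  atom 8: C, bond orders sum to 2 (valence 4) → 2 H
  atom 9: C, bond orders sum to 2 (valence 4) → 2 H
  atom 10: C, bond orders sum to 1 (valence 4) → 3 H
Totals → C:9, H:17, F:1.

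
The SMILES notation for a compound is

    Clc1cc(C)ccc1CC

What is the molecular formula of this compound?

C9H11Cl

Walk through each heavy atom and fill implicit hydrogens from standard valence (C 4, N 3, O 2, S 2, halogen 1); for lowercase aromatic atoms, an aromatic c carries 1 H when it has two neighbours and 0 H with three, and aromatic n carries 0 H:
  atom 1: Cl (halogen, monovalent) → 0 H
  atom 2: aromatic c, 3 neighbours → 0 H
  atom 3: aromatic c, 2 neighbours → 1 H
  atom 4: aromatic c, 3 neighbours → 0 H
  atom 5: C, bond orders sum to 1 (valence 4) → 3 H
  atom 6: aromatic c, 2 neighbours → 1 H
  atom 7: aromatic c, 2 neighbours → 1 H
  atom 8: aromatic c, 3 neighbours → 0 H
  atom 9: C, bond orders sum to 2 (valence 4) → 2 H
  atom 10: C, bond orders sum to 1 (valence 4) → 3 H
Totals → C:9, H:11, Cl:1.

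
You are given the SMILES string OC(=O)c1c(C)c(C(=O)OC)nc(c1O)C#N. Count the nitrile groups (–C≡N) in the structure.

The nitrile motif appears at heavy-atom position 16 in the SMILES.
Other groups present: 1 carboxylic acid, 1 ester, 1 hydroxyl.
Nitrile count: 1.

1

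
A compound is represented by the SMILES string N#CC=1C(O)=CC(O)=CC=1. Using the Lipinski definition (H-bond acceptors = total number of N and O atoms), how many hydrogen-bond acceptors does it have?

3

N atoms: 1; O atoms: 2.
Lipinski HBA = 1 + 2 = 3.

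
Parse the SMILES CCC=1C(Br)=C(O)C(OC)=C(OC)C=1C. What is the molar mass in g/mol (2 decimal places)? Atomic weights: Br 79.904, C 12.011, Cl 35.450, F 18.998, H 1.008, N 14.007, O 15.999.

First, the molecular formula is C11H15BrO3 (counting implicit H from valence).
  Br: 1 × 79.904 = 79.904
  C: 11 × 12.011 = 132.121
  H: 15 × 1.008 = 15.120
  O: 3 × 15.999 = 47.997
Sum: 1×79.904 + 11×12.011 + 15×1.008 + 3×15.999 = 275.142 → 275.14 g/mol.

275.14 g/mol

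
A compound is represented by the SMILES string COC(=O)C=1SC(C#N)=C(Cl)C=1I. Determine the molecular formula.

Walk through each heavy atom and fill implicit hydrogens from standard valence (C 4, N 3, O 2, S 2, halogen 1):
  atom 1: C, bond orders sum to 1 (valence 4) → 3 H
  atom 2: O, bond orders sum to 2 (valence 2) → 0 H
  atom 3: C, bond orders sum to 4 (valence 4) → 0 H
  atom 4: O, bond orders sum to 2 (valence 2) → 0 H
  atom 5: C, bond orders sum to 4 (valence 4) → 0 H
  atom 6: S, bond orders sum to 2 (valence 2) → 0 H
  atom 7: C, bond orders sum to 4 (valence 4) → 0 H
  atom 8: C, bond orders sum to 4 (valence 4) → 0 H
  atom 9: N, bond orders sum to 3 (valence 3) → 0 H
  atom 10: C, bond orders sum to 4 (valence 4) → 0 H
  atom 11: Cl (halogen, monovalent) → 0 H
  atom 12: C, bond orders sum to 4 (valence 4) → 0 H
  atom 13: I (halogen, monovalent) → 0 H
Totals → C:7, H:3, Cl:1, I:1, N:1, O:2, S:1.

C7H3ClINO2S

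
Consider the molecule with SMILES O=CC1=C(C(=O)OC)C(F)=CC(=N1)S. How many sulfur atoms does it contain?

1

Scan the SMILES for S atoms (remember two-letter symbols like Cl and Br are single atoms).
Sulfur count: 1.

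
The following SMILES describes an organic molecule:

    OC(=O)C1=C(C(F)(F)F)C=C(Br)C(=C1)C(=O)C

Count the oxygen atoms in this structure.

Scan the SMILES for O atoms (remember two-letter symbols like Cl and Br are single atoms).
Oxygen count: 3.

3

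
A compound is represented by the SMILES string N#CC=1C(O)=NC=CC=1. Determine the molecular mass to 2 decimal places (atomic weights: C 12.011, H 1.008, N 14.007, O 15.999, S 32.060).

First, the molecular formula is C6H4N2O (counting implicit H from valence).
  C: 6 × 12.011 = 72.066
  H: 4 × 1.008 = 4.032
  N: 2 × 14.007 = 28.014
  O: 1 × 15.999 = 15.999
Sum: 6×12.011 + 4×1.008 + 2×14.007 + 1×15.999 = 120.111 → 120.11 g/mol.

120.11 g/mol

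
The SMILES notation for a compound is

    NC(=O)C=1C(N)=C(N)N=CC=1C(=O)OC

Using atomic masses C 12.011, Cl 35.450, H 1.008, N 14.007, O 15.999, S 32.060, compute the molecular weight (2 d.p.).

First, the molecular formula is C8H10N4O3 (counting implicit H from valence).
  C: 8 × 12.011 = 96.088
  H: 10 × 1.008 = 10.080
  N: 4 × 14.007 = 56.028
  O: 3 × 15.999 = 47.997
Sum: 8×12.011 + 10×1.008 + 4×14.007 + 3×15.999 = 210.193 → 210.19 g/mol.

210.19 g/mol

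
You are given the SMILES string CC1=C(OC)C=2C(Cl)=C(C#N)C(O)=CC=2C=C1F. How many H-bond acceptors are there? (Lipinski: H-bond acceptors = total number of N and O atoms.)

3

N atoms: 1; O atoms: 2.
Lipinski HBA = 1 + 2 = 3.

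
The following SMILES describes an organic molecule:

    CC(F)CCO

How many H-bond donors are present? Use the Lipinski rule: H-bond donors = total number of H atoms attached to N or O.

Donors: find every N or O and count the H atoms it carries.
  atom 6 (O): bond orders sum to 1 → 1 H
Lipinski HBD = 1.

1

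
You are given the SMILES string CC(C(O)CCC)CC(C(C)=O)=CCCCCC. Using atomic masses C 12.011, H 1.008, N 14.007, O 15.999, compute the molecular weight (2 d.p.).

First, the molecular formula is C16H30O2 (counting implicit H from valence).
  C: 16 × 12.011 = 192.176
  H: 30 × 1.008 = 30.240
  O: 2 × 15.999 = 31.998
Sum: 16×12.011 + 30×1.008 + 2×15.999 = 254.414 → 254.41 g/mol.

254.41 g/mol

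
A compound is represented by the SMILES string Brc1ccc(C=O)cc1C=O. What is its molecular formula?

C8H5BrO2

Walk through each heavy atom and fill implicit hydrogens from standard valence (C 4, N 3, O 2, S 2, halogen 1); for lowercase aromatic atoms, an aromatic c carries 1 H when it has two neighbours and 0 H with three, and aromatic n carries 0 H:
  atom 1: Br (halogen, monovalent) → 0 H
  atom 2: aromatic c, 3 neighbours → 0 H
  atom 3: aromatic c, 2 neighbours → 1 H
  atom 4: aromatic c, 2 neighbours → 1 H
  atom 5: aromatic c, 3 neighbours → 0 H
  atom 6: C, bond orders sum to 3 (valence 4) → 1 H
  atom 7: O, bond orders sum to 2 (valence 2) → 0 H
  atom 8: aromatic c, 2 neighbours → 1 H
  atom 9: aromatic c, 3 neighbours → 0 H
  atom 10: C, bond orders sum to 3 (valence 4) → 1 H
  atom 11: O, bond orders sum to 2 (valence 2) → 0 H
Totals → C:8, H:5, Br:1, O:2.
In Hill order: C8H5BrO2.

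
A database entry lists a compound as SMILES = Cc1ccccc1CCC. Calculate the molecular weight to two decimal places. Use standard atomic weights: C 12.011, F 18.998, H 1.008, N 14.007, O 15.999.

134.22 g/mol

First, the molecular formula is C10H14 (counting implicit H from valence).
  C: 10 × 12.011 = 120.110
  H: 14 × 1.008 = 14.112
Sum: 10×12.011 + 14×1.008 = 134.222 → 134.22 g/mol.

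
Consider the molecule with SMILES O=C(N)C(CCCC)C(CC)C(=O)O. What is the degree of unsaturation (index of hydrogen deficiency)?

2

Molecular formula: C10H19NO3.
DoU = (2C + 2 + N − H − X) / 2, where X is the halogen count and O/S are ignored.
    = (2·10 + 2 + 1 − 19 − 0) / 2 = 4 / 2 = 2.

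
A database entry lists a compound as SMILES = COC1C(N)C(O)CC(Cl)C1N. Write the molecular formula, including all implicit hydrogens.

Walk through each heavy atom and fill implicit hydrogens from standard valence (C 4, N 3, O 2, S 2, halogen 1):
  atom 1: C, bond orders sum to 1 (valence 4) → 3 H
  atom 2: O, bond orders sum to 2 (valence 2) → 0 H
  atom 3: C, bond orders sum to 3 (valence 4) → 1 H
  atom 4: C, bond orders sum to 3 (valence 4) → 1 H
  atom 5: N, bond orders sum to 1 (valence 3) → 2 H
  atom 6: C, bond orders sum to 3 (valence 4) → 1 H
  atom 7: O, bond orders sum to 1 (valence 2) → 1 H
  atom 8: C, bond orders sum to 2 (valence 4) → 2 H
  atom 9: C, bond orders sum to 3 (valence 4) → 1 H
  atom 10: Cl (halogen, monovalent) → 0 H
  atom 11: C, bond orders sum to 3 (valence 4) → 1 H
  atom 12: N, bond orders sum to 1 (valence 3) → 2 H
Totals → C:7, H:15, Cl:1, N:2, O:2.

C7H15ClN2O2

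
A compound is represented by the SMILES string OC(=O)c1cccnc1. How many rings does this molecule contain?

1

In SMILES, each pair of matching ring-closure digits denotes one ring-closing bond; the number of such bonds equals the number of independent rings.
Ring-closure bonds here: 1.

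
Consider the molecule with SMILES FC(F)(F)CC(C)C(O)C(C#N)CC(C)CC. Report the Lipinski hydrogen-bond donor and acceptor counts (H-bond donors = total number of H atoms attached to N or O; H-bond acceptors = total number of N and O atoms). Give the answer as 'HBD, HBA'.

Donors: find every N or O and count the H atoms it carries.
  atom 9 (O): bond orders sum to 1 → 1 H
  atom 12 (N): bond orders sum to 3 → 0 H
Lipinski HBD = 1.
Acceptors: N atoms = 1, O atoms = 1 → HBA = 2.

1, 2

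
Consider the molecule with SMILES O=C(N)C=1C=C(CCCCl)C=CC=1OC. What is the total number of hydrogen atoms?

Walk through each heavy atom and fill implicit hydrogens from standard valence (C 4, N 3, O 2, S 2, halogen 1):
  atom 1: O, bond orders sum to 2 (valence 2) → 0 H
  atom 2: C, bond orders sum to 4 (valence 4) → 0 H
  atom 3: N, bond orders sum to 1 (valence 3) → 2 H
  atom 4: C, bond orders sum to 4 (valence 4) → 0 H
  atom 5: C, bond orders sum to 3 (valence 4) → 1 H
  atom 6: C, bond orders sum to 4 (valence 4) → 0 H
  atom 7: C, bond orders sum to 2 (valence 4) → 2 H
  atom 8: C, bond orders sum to 2 (valence 4) → 2 H
  atom 9: C, bond orders sum to 2 (valence 4) → 2 H
  atom 10: Cl (halogen, monovalent) → 0 H
  atom 11: C, bond orders sum to 3 (valence 4) → 1 H
  atom 12: C, bond orders sum to 3 (valence 4) → 1 H
  atom 13: C, bond orders sum to 4 (valence 4) → 0 H
  atom 14: O, bond orders sum to 2 (valence 2) → 0 H
  atom 15: C, bond orders sum to 1 (valence 4) → 3 H
Total hydrogens: 14.

14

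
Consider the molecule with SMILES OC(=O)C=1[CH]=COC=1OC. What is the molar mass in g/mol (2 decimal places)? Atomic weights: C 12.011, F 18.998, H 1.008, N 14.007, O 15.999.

142.11 g/mol

First, the molecular formula is C6H6O4 (counting implicit H from valence).
  C: 6 × 12.011 = 72.066
  H: 6 × 1.008 = 6.048
  O: 4 × 15.999 = 63.996
Sum: 6×12.011 + 6×1.008 + 4×15.999 = 142.110 → 142.11 g/mol.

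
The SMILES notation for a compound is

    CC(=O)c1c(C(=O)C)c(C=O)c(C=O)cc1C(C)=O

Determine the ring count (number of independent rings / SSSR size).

In SMILES, each pair of matching ring-closure digits denotes one ring-closing bond; the number of such bonds equals the number of independent rings.
Ring-closure bonds here: 1.

1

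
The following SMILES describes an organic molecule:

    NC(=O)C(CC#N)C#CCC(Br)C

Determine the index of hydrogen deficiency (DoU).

Degree of unsaturation = (number of rings) + (number of π bonds).
Ring closures in the SMILES: 0.
π bonds: 1 double bond (each 1 DoU), 2 triple bonds (each 2 DoU) → 5 DoU from unsaturation.
Total DoU = 0 + 5 = 5.

5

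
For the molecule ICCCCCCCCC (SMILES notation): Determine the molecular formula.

C9H19I

Walk through each heavy atom and fill implicit hydrogens from standard valence (C 4, N 3, O 2, S 2, halogen 1):
  atom 1: I (halogen, monovalent) → 0 H
  atom 2: C, bond orders sum to 2 (valence 4) → 2 H
  atom 3: C, bond orders sum to 2 (valence 4) → 2 H
  atom 4: C, bond orders sum to 2 (valence 4) → 2 H
  atom 5: C, bond orders sum to 2 (valence 4) → 2 H
  atom 6: C, bond orders sum to 2 (valence 4) → 2 H
  atom 7: C, bond orders sum to 2 (valence 4) → 2 H
  atom 8: C, bond orders sum to 2 (valence 4) → 2 H
  atom 9: C, bond orders sum to 2 (valence 4) → 2 H
  atom 10: C, bond orders sum to 1 (valence 4) → 3 H
Totals → C:9, H:19, I:1.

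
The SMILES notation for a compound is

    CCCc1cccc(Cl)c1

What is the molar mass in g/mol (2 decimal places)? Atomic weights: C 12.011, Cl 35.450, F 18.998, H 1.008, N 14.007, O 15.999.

154.64 g/mol

First, the molecular formula is C9H11Cl (counting implicit H from valence).
  C: 9 × 12.011 = 108.099
  Cl: 1 × 35.450 = 35.450
  H: 11 × 1.008 = 11.088
Sum: 9×12.011 + 1×35.450 + 11×1.008 = 154.637 → 154.64 g/mol.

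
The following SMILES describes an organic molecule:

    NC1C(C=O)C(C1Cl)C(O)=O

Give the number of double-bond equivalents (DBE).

Degree of unsaturation = (number of rings) + (number of π bonds).
Ring closures in the SMILES: 1.
π bonds: 2 double bonds (each 1 DoU) → 2 DoU from unsaturation.
Total DoU = 1 + 2 = 3.

3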